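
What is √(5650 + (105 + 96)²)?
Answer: √46051 ≈ 214.59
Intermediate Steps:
√(5650 + (105 + 96)²) = √(5650 + 201²) = √(5650 + 40401) = √46051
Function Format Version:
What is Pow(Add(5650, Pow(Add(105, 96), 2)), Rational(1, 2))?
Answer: Pow(46051, Rational(1, 2)) ≈ 214.59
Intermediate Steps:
Pow(Add(5650, Pow(Add(105, 96), 2)), Rational(1, 2)) = Pow(Add(5650, Pow(201, 2)), Rational(1, 2)) = Pow(Add(5650, 40401), Rational(1, 2)) = Pow(46051, Rational(1, 2))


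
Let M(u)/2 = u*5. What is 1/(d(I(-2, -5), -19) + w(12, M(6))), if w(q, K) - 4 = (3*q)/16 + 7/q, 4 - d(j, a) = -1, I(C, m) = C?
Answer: 6/71 ≈ 0.084507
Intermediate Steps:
d(j, a) = 5 (d(j, a) = 4 - 1*(-1) = 4 + 1 = 5)
M(u) = 10*u (M(u) = 2*(u*5) = 2*(5*u) = 10*u)
w(q, K) = 4 + 7/q + 3*q/16 (w(q, K) = 4 + ((3*q)/16 + 7/q) = 4 + ((3*q)*(1/16) + 7/q) = 4 + (3*q/16 + 7/q) = 4 + (7/q + 3*q/16) = 4 + 7/q + 3*q/16)
1/(d(I(-2, -5), -19) + w(12, M(6))) = 1/(5 + (4 + 7/12 + (3/16)*12)) = 1/(5 + (4 + 7*(1/12) + 9/4)) = 1/(5 + (4 + 7/12 + 9/4)) = 1/(5 + 41/6) = 1/(71/6) = 6/71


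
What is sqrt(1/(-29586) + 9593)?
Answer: sqrt(8397054052242)/29586 ≈ 97.944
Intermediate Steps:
sqrt(1/(-29586) + 9593) = sqrt(-1/29586 + 9593) = sqrt(283818497/29586) = sqrt(8397054052242)/29586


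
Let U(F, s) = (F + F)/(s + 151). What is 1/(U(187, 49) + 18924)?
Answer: 100/1892587 ≈ 5.2838e-5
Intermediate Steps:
U(F, s) = 2*F/(151 + s) (U(F, s) = (2*F)/(151 + s) = 2*F/(151 + s))
1/(U(187, 49) + 18924) = 1/(2*187/(151 + 49) + 18924) = 1/(2*187/200 + 18924) = 1/(2*187*(1/200) + 18924) = 1/(187/100 + 18924) = 1/(1892587/100) = 100/1892587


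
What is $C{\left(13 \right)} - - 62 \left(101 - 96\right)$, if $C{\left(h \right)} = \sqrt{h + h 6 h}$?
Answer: $310 + \sqrt{1027} \approx 342.05$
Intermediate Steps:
$C{\left(h \right)} = \sqrt{h + 6 h^{2}}$ ($C{\left(h \right)} = \sqrt{h + 6 h h} = \sqrt{h + 6 h^{2}}$)
$C{\left(13 \right)} - - 62 \left(101 - 96\right) = \sqrt{13 \left(1 + 6 \cdot 13\right)} - - 62 \left(101 - 96\right) = \sqrt{13 \left(1 + 78\right)} - - 62 \left(101 - 96\right) = \sqrt{13 \cdot 79} - \left(-62\right) 5 = \sqrt{1027} - -310 = \sqrt{1027} + 310 = 310 + \sqrt{1027}$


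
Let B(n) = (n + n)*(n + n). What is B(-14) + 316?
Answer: 1100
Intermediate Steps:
B(n) = 4*n**2 (B(n) = (2*n)*(2*n) = 4*n**2)
B(-14) + 316 = 4*(-14)**2 + 316 = 4*196 + 316 = 784 + 316 = 1100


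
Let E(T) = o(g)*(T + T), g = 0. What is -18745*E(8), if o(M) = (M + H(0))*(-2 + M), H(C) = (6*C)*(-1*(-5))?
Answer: 0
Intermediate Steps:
H(C) = 30*C (H(C) = (6*C)*5 = 30*C)
o(M) = M*(-2 + M) (o(M) = (M + 30*0)*(-2 + M) = (M + 0)*(-2 + M) = M*(-2 + M))
E(T) = 0 (E(T) = (0*(-2 + 0))*(T + T) = (0*(-2))*(2*T) = 0*(2*T) = 0)
-18745*E(8) = -18745*0 = 0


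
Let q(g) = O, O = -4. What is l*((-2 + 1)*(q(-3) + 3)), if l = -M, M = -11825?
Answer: 11825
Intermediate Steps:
q(g) = -4
l = 11825 (l = -1*(-11825) = 11825)
l*((-2 + 1)*(q(-3) + 3)) = 11825*((-2 + 1)*(-4 + 3)) = 11825*(-1*(-1)) = 11825*1 = 11825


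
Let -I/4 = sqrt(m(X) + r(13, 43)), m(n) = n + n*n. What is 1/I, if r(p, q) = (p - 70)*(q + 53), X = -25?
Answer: I*sqrt(1218)/9744 ≈ 0.0035817*I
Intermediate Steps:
r(p, q) = (-70 + p)*(53 + q)
m(n) = n + n**2
I = -8*I*sqrt(1218) (I = -4*sqrt(-25*(1 - 25) + (-3710 - 70*43 + 53*13 + 13*43)) = -4*sqrt(-25*(-24) + (-3710 - 3010 + 689 + 559)) = -4*sqrt(600 - 5472) = -8*I*sqrt(1218) ≈ -279.2*I)
1/I = 1/(-8*I*sqrt(1218)) = I*sqrt(1218)/9744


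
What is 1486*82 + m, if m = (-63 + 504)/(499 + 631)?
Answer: 137693201/1130 ≈ 1.2185e+5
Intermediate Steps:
m = 441/1130 ≈ 0.39027
1486*82 + m = 1486*82 + 441/1130 = 121852 + 441/1130 = 137693201/1130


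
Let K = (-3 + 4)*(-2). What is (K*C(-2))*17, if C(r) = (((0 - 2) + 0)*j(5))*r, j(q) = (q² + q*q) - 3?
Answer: -6392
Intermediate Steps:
j(q) = -3 + 2*q² (j(q) = (q² + q²) - 3 = 2*q² - 3 = -3 + 2*q²)
K = -2 (K = 1*(-2) = -2)
C(r) = -94*r (C(r) = (((0 - 2) + 0)*(-3 + 2*5²))*r = ((-2 + 0)*(-3 + 2*25))*r = (-2*(-3 + 50))*r = (-2*47)*r = -94*r)
(K*C(-2))*17 = -(-188)*(-2)*17 = -2*188*17 = -376*17 = -6392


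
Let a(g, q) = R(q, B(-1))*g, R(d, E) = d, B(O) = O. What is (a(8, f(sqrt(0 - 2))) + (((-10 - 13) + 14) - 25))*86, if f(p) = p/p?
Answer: -2236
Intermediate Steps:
f(p) = 1
a(g, q) = g*q (a(g, q) = q*g = g*q)
(a(8, f(sqrt(0 - 2))) + (((-10 - 13) + 14) - 25))*86 = (8*1 + (((-10 - 13) + 14) - 25))*86 = (8 + ((-23 + 14) - 25))*86 = (8 + (-9 - 25))*86 = (8 - 34)*86 = -26*86 = -2236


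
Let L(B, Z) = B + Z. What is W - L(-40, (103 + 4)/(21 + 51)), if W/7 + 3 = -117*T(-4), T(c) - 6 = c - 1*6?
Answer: 237133/72 ≈ 3293.5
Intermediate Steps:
T(c) = c (T(c) = 6 + (c - 1*6) = 6 + (c - 6) = 6 + (-6 + c) = c)
W = 3255 (W = -21 + 7*(-117*(-4)) = -21 + 7*468 = -21 + 3276 = 3255)
W - L(-40, (103 + 4)/(21 + 51)) = 3255 - (-40 + (103 + 4)/(21 + 51)) = 3255 - (-40 + 107/72) = 3255 - 1*(-2773/72) = 3255 + 2773/72 = 237133/72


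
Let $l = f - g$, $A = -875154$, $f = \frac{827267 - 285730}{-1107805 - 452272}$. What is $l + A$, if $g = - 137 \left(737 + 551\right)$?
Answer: $- \frac{1090023221283}{1560077} \approx -6.987 \cdot 10^{5}$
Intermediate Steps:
$f = - \frac{541537}{1560077}$ ($f = \frac{541537}{-1560077} = 541537 \left(- \frac{1}{1560077}\right) = - \frac{541537}{1560077} \approx -0.34712$)
$g = -176456$ ($g = \left(-137\right) 1288 = -176456$)
$l = \frac{275284405575}{1560077}$ ($l = - \frac{541537}{1560077} - -176456 = - \frac{541537}{1560077} + 176456 = \frac{275284405575}{1560077} \approx 1.7646 \cdot 10^{5}$)
$l + A = \frac{275284405575}{1560077} - 875154 = - \frac{1090023221283}{1560077}$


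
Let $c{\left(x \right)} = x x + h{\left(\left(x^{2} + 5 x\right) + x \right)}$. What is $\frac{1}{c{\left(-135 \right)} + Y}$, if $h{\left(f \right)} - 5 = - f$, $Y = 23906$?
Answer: $\frac{1}{24721} \approx 4.0451 \cdot 10^{-5}$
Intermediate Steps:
$h{\left(f \right)} = 5 - f$
$c{\left(x \right)} = 5 - 6 x$ ($c{\left(x \right)} = x x - \left(-5 + x^{2} + 6 x\right) = x^{2} - \left(-5 + x^{2} + 6 x\right) = 5 - 6 x$)
$\frac{1}{c{\left(-135 \right)} + Y} = \frac{1}{\left(5 - -810\right) + 23906} = \frac{1}{\left(5 + 810\right) + 23906} = \frac{1}{815 + 23906} = \frac{1}{24721}$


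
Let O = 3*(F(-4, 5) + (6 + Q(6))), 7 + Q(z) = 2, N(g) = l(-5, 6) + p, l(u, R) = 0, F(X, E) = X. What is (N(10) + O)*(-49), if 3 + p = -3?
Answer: 735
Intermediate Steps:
p = -6 (p = -3 - 3 = -6)
N(g) = -6 (N(g) = 0 - 6 = -6)
Q(z) = -5 (Q(z) = -7 + 2 = -5)
O = -9 (O = 3*(-4 + (6 - 5)) = 3*(-4 + 1) = 3*(-3) = -9)
(N(10) + O)*(-49) = (-6 - 9)*(-49) = -15*(-49) = 735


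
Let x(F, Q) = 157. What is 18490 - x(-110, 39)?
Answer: 18333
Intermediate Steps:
18490 - x(-110, 39) = 18490 - 1*157 = 18490 - 157 = 18333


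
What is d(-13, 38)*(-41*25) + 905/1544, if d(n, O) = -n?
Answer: -20572895/1544 ≈ -13324.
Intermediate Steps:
d(-13, 38)*(-41*25) + 905/1544 = (-1*(-13))*(-41*25) + 905/1544 = 13*(-1025) + 905*(1/1544) = -13325 + 905/1544 = -20572895/1544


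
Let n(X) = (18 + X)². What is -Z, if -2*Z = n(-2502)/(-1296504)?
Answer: -42849/18007 ≈ -2.3796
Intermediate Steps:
Z = 42849/18007 (Z = -(18 - 2502)²/(2*(-1296504)) = -(-2484)²*(-1)/(2*1296504) = -3085128*(-1)/1296504 = -½*(-85698/18007) = 42849/18007 ≈ 2.3796)
-Z = -1*42849/18007 = -42849/18007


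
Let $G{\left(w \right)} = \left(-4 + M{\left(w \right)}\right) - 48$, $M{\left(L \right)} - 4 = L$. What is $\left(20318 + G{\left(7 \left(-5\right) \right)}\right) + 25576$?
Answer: $45811$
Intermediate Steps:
$M{\left(L \right)} = 4 + L$
$G{\left(w \right)} = -48 + w$ ($G{\left(w \right)} = \left(-4 + \left(4 + w\right)\right) - 48 = w - 48 = -48 + w$)
$\left(20318 + G{\left(7 \left(-5\right) \right)}\right) + 25576 = \left(20318 + \left(-48 + 7 \left(-5\right)\right)\right) + 25576 = \left(20318 - 83\right) + 25576 = 20235 + 25576 = 45811$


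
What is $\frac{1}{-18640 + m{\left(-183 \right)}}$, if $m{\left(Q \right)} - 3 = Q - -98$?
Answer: $- \frac{1}{18722} \approx -5.3413 \cdot 10^{-5}$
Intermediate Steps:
$m{\left(Q \right)} = 101 + Q$ ($m{\left(Q \right)} = 3 + \left(Q - -98\right) = 3 + \left(Q + 98\right) = 3 + \left(98 + Q\right) = 101 + Q$)
$\frac{1}{-18640 + m{\left(-183 \right)}} = \frac{1}{-18640 + \left(101 - 183\right)} = \frac{1}{-18640 - 82} = \frac{1}{-18722} = - \frac{1}{18722}$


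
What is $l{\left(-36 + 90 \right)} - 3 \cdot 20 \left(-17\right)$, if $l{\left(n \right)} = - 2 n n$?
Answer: $-4812$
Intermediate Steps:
$l{\left(n \right)} = - 2 n^{2}$
$l{\left(-36 + 90 \right)} - 3 \cdot 20 \left(-17\right) = - 2 \left(-36 + 90\right)^{2} - 3 \cdot 20 \left(-17\right) = - 2 \cdot 54^{2} - 60 \left(-17\right) = \left(-2\right) 2916 - -1020 = -5832 + 1020 = -4812$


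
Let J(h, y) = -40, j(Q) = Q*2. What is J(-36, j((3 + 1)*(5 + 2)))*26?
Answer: -1040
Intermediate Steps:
j(Q) = 2*Q
J(-36, j((3 + 1)*(5 + 2)))*26 = -40*26 = -1040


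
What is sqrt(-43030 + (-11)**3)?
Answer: 3*I*sqrt(4929) ≈ 210.62*I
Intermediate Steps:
sqrt(-43030 + (-11)**3) = sqrt(-43030 - 1331) = sqrt(-44361) = 3*I*sqrt(4929)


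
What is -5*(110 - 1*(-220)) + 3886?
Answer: 2236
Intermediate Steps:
-5*(110 - 1*(-220)) + 3886 = -5*(110 + 220) + 3886 = -5*330 + 3886 = -1650 + 3886 = 2236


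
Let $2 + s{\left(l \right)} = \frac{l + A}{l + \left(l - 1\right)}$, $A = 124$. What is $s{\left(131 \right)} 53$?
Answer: $- \frac{4717}{87} \approx -54.218$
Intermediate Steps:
$s{\left(l \right)} = -2 + \frac{124 + l}{-1 + 2 l}$ ($s{\left(l \right)} = -2 + \frac{l + 124}{l + \left(l - 1\right)} = -2 + \frac{124 + l}{l + \left(-1 + l\right)} = -2 + \frac{124 + l}{-1 + 2 l}$)
$s{\left(131 \right)} 53 = \frac{3 \left(42 - 131\right)}{-1 + 2 \cdot 131} \cdot 53 = \frac{3 \left(42 - 131\right)}{-1 + 262} \cdot 53 = 3 \cdot \frac{1}{261} \left(-89\right) 53 = \left(- \frac{89}{87}\right) 53 = - \frac{4717}{87}$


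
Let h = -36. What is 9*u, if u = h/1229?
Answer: -324/1229 ≈ -0.26363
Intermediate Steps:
u = -36/1229 ≈ -0.029292
9*u = 9*(-36/1229) = -324/1229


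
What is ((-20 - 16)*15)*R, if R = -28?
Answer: 15120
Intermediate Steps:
((-20 - 16)*15)*R = ((-20 - 16)*15)*(-28) = -36*15*(-28) = -540*(-28) = 15120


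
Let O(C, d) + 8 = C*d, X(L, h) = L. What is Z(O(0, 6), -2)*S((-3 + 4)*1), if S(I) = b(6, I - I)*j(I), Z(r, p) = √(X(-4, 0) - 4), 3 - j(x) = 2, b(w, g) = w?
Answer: 12*I*√2 ≈ 16.971*I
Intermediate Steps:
O(C, d) = -8 + C*d
j(x) = 1 (j(x) = 3 - 1*2 = 3 - 2 = 1)
Z(r, p) = 2*I*√2 (Z(r, p) = √(-4 - 4) = √(-8) = 2*I*√2)
S(I) = 6 (S(I) = 6*1 = 6)
Z(O(0, 6), -2)*S((-3 + 4)*1) = (2*I*√2)*6 = 12*I*√2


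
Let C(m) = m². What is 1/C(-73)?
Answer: 1/5329 ≈ 0.00018765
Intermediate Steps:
1/C(-73) = 1/((-73)²) = 1/5329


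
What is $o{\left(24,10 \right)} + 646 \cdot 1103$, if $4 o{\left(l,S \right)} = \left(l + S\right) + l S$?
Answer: $\frac{1425213}{2} \approx 7.1261 \cdot 10^{5}$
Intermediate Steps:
$o{\left(l,S \right)} = \frac{S}{4} + \frac{l}{4} + \frac{S l}{4}$ ($o{\left(l,S \right)} = \frac{\left(l + S\right) + l S}{4} = \frac{\left(S + l\right) + S l}{4} = \frac{S + l + S l}{4} = \frac{S}{4} + \frac{l}{4} + \frac{S l}{4}$)
$o{\left(24,10 \right)} + 646 \cdot 1103 = \left(\frac{1}{4} \cdot 10 + \frac{1}{4} \cdot 24 + \frac{1}{4} \cdot 10 \cdot 24\right) + 646 \cdot 1103 = \left(\frac{5}{2} + 6 + 60\right) + 712538 = \frac{137}{2} + 712538 = \frac{1425213}{2}$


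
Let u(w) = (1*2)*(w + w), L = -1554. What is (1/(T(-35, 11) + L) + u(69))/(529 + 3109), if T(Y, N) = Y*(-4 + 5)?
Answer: 438563/5780782 ≈ 0.075866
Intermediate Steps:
T(Y, N) = Y (T(Y, N) = Y*1 = Y)
u(w) = 4*w (u(w) = 2*(2*w) = 4*w)
(1/(T(-35, 11) + L) + u(69))/(529 + 3109) = (1/(-35 - 1554) + 4*69)/(529 + 3109) = (1/(-1589) + 276)/3638 = (-1/1589 + 276)*(1/3638) = (438563/1589)*(1/3638) = 438563/5780782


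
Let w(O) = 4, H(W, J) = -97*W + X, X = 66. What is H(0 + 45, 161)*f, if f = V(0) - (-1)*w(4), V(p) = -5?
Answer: 4299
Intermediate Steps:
H(W, J) = 66 - 97*W (H(W, J) = -97*W + 66 = 66 - 97*W)
f = -1 (f = -5 - (-1)*4 = -5 - 1*(-4) = -5 + 4 = -1)
H(0 + 45, 161)*f = (66 - 97*(0 + 45))*(-1) = (66 - 97*45)*(-1) = (66 - 4365)*(-1) = -4299*(-1) = 4299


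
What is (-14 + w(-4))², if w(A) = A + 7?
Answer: 121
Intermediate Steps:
w(A) = 7 + A
(-14 + w(-4))² = (-14 + (7 - 4))² = (-14 + 3)² = (-11)² = 121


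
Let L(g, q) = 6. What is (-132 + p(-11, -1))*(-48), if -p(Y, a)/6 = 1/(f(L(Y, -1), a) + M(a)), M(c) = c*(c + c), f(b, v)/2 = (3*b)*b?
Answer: 690768/109 ≈ 6337.3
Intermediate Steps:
f(b, v) = 6*b² (f(b, v) = 2*((3*b)*b) = 2*(3*b²) = 6*b²)
M(c) = 2*c² (M(c) = c*(2*c) = 2*c²)
p(Y, a) = -6/(216 + 2*a²) (p(Y, a) = -6/(6*6² + 2*a²) = -6/(6*36 + 2*a²) = -6/(216 + 2*a²))
(-132 + p(-11, -1))*(-48) = (-132 - 3/(108 + (-1)²))*(-48) = (-132 - 3/(108 + 1))*(-48) = (-132 - 3/109)*(-48) = -14391/109*(-48) = 690768/109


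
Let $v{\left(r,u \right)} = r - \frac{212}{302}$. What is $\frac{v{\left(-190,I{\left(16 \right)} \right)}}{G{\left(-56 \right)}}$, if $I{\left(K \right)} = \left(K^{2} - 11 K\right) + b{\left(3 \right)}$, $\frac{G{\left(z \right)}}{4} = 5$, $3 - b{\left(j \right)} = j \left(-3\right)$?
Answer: $- \frac{7199}{755} \approx -9.5351$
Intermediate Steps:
$b{\left(j \right)} = 3 + 3 j$ ($b{\left(j \right)} = 3 - j \left(-3\right) = 3 - - 3 j = 3 + 3 j$)
$G{\left(z \right)} = 20$ ($G{\left(z \right)} = 4 \cdot 5 = 20$)
$I{\left(K \right)} = 12 + K^{2} - 11 K$ ($I{\left(K \right)} = \left(K^{2} - 11 K\right) + \left(3 + 3 \cdot 3\right) = \left(K^{2} - 11 K\right) + \left(3 + 9\right) = \left(K^{2} - 11 K\right) + 12 = 12 + K^{2} - 11 K$)
$v{\left(r,u \right)} = - \frac{106}{151} + r$ ($v{\left(r,u \right)} = r - \frac{106}{151} = - \frac{106}{151} + r$)
$\frac{v{\left(-190,I{\left(16 \right)} \right)}}{G{\left(-56 \right)}} = \frac{- \frac{106}{151} - 190}{20} = \left(- \frac{28796}{151}\right) \frac{1}{20} = - \frac{7199}{755}$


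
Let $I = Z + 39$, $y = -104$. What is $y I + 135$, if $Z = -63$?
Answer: $2631$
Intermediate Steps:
$I = -24$ ($I = -63 + 39 = -24$)
$y I + 135 = \left(-104\right) \left(-24\right) + 135 = 2496 + 135 = 2631$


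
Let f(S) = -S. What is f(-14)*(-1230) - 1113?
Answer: -18333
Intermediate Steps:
f(-14)*(-1230) - 1113 = -1*(-14)*(-1230) - 1113 = 14*(-1230) - 1113 = -17220 - 1113 = -18333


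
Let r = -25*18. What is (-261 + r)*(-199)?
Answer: 141489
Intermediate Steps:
r = -450
(-261 + r)*(-199) = (-261 - 450)*(-199) = -711*(-199) = 141489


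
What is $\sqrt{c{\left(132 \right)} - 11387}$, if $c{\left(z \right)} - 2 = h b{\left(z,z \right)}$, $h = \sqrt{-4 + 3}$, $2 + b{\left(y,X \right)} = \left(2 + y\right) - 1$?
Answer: $\sqrt{-11385 + 131 i} \approx 0.6139 + 106.7 i$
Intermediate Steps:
$b{\left(y,X \right)} = -1 + y$ ($b{\left(y,X \right)} = -2 + \left(\left(2 + y\right) - 1\right) = -2 + \left(1 + y\right) = -1 + y$)
$h = i$ ($h = \sqrt{-1} = i \approx 1.0 i$)
$c{\left(z \right)} = 2 + i \left(-1 + z\right)$
$\sqrt{c{\left(132 \right)} - 11387} = \sqrt{\left(2 + i \left(-1 + 132\right)\right) - 11387} = \sqrt{\left(2 + i 131\right) - 11387} = \sqrt{\left(2 + 131 i\right) - 11387} = \sqrt{-11385 + 131 i}$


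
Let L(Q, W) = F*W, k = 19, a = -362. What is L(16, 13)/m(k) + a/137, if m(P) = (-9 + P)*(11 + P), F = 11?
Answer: -89009/41100 ≈ -2.1657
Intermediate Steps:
L(Q, W) = 11*W
L(16, 13)/m(k) + a/137 = (11*13)/(-99 + 19**2 + 2*19) - 362/137 = 143/(-99 + 361 + 38) - 362*1/137 = 143/300 - 362/137 = -89009/41100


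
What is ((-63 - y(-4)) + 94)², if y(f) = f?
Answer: 1225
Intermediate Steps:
((-63 - y(-4)) + 94)² = ((-63 - 1*(-4)) + 94)² = ((-63 + 4) + 94)² = (-59 + 94)² = 35² = 1225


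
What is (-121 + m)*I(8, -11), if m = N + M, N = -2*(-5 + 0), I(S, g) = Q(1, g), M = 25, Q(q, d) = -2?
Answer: 172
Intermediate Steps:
I(S, g) = -2
N = 10 (N = -2*(-5) = 10)
m = 35 (m = 10 + 25 = 35)
(-121 + m)*I(8, -11) = (-121 + 35)*(-2) = -86*(-2) = 172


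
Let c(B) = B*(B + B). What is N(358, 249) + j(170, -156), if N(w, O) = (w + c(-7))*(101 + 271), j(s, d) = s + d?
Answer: 169646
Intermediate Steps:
j(s, d) = d + s
c(B) = 2*B**2 (c(B) = B*(2*B) = 2*B**2)
N(w, O) = 36456 + 372*w (N(w, O) = (w + 2*(-7)**2)*(101 + 271) = (w + 2*49)*372 = (w + 98)*372 = (98 + w)*372 = 36456 + 372*w)
N(358, 249) + j(170, -156) = (36456 + 372*358) + (-156 + 170) = (36456 + 133176) + 14 = 169632 + 14 = 169646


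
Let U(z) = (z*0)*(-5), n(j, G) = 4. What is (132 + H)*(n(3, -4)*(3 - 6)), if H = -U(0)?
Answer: -1584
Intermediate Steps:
U(z) = 0 (U(z) = 0*(-5) = 0)
H = 0 (H = -1*0 = 0)
(132 + H)*(n(3, -4)*(3 - 6)) = (132 + 0)*(4*(3 - 6)) = 132*(4*(-3)) = 132*(-12) = -1584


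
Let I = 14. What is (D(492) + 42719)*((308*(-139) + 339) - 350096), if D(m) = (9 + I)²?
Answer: -16977824112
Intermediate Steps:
D(m) = 529 (D(m) = (9 + 14)² = 23² = 529)
(D(492) + 42719)*((308*(-139) + 339) - 350096) = (529 + 42719)*((308*(-139) + 339) - 350096) = 43248*((-42812 + 339) - 350096) = 43248*(-42473 - 350096) = 43248*(-392569) = -16977824112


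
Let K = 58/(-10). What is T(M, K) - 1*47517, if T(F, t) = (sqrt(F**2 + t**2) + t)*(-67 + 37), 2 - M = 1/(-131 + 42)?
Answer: -47343 - 6*sqrt(7462586)/89 ≈ -47527.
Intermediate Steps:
M = 179/89 (M = 2 - 1/(-131 + 42) = 2 - 1/(-89) = 2 - 1*(-1/89) = 2 + 1/89 = 179/89 ≈ 2.0112)
K = -29/5 (K = 58*(-1/10) = -29/5 ≈ -5.8000)
T(F, t) = -30*t - 30*sqrt(F**2 + t**2) (T(F, t) = (t + sqrt(F**2 + t**2))*(-30) = -30*t - 30*sqrt(F**2 + t**2))
T(M, K) - 1*47517 = (-30*(-29/5) - 30*sqrt((179/89)**2 + (-29/5)**2)) - 1*47517 = (174 - 30*sqrt(32041/7921 + 841/25)) - 47517 = (174 - 6*sqrt(7462586)/89) - 47517 = -47343 - 6*sqrt(7462586)/89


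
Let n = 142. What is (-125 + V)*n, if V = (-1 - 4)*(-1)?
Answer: -17040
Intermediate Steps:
V = 5 (V = -5*(-1) = 5)
(-125 + V)*n = (-125 + 5)*142 = -120*142 = -17040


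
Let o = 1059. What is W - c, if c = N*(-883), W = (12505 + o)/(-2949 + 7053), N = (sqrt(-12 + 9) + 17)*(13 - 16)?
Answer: -46200467/1026 - 2649*I*sqrt(3) ≈ -45030.0 - 4588.2*I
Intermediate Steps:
N = -51 - 3*I*sqrt(3) (N = (sqrt(-3) + 17)*(-3) = (I*sqrt(3) + 17)*(-3) = (17 + I*sqrt(3))*(-3) = -51 - 3*I*sqrt(3) ≈ -51.0 - 5.1962*I)
W = 3391/1026 (W = (12505 + 1059)/(-2949 + 7053) = 13564/4104 = 13564*(1/4104) = 3391/1026 ≈ 3.3051)
c = 45033 + 2649*I*sqrt(3) (c = (-51 - 3*I*sqrt(3))*(-883) = 45033 + 2649*I*sqrt(3) ≈ 45033.0 + 4588.2*I)
W - c = 3391/1026 - (45033 + 2649*I*sqrt(3)) = 3391/1026 + (-45033 - 2649*I*sqrt(3)) = -46200467/1026 - 2649*I*sqrt(3)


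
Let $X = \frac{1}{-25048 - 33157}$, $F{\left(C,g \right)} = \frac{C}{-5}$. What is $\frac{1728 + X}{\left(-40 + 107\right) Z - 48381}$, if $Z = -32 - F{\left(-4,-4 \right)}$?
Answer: $- \frac{100578239}{2943927413} \approx -0.034165$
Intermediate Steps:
$F{\left(C,g \right)} = - \frac{C}{5}$ ($F{\left(C,g \right)} = C \left(- \frac{1}{5}\right) = - \frac{C}{5}$)
$Z = - \frac{164}{5}$ ($Z = -32 - \left(- \frac{1}{5}\right) \left(-4\right) = -32 - \frac{4}{5} = - \frac{164}{5} \approx -32.8$)
$X = - \frac{1}{58205}$ ($X = \frac{1}{-58205} = - \frac{1}{58205} \approx -1.7181 \cdot 10^{-5}$)
$\frac{1728 + X}{\left(-40 + 107\right) Z - 48381} = \frac{1728 - \frac{1}{58205}}{\left(-40 + 107\right) \left(- \frac{164}{5}\right) - 48381} = \frac{100578239}{58205 \left(67 \left(- \frac{164}{5}\right) - 48381\right)} = \frac{100578239}{58205 \left(- \frac{10988}{5} - 48381\right)} = \frac{100578239}{58205 \left(- \frac{252893}{5}\right)} = \frac{100578239}{58205} \left(- \frac{5}{252893}\right) = - \frac{100578239}{2943927413}$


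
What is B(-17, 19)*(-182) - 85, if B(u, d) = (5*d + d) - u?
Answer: -23927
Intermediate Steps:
B(u, d) = -u + 6*d (B(u, d) = 6*d - u = -u + 6*d)
B(-17, 19)*(-182) - 85 = (-1*(-17) + 6*19)*(-182) - 85 = (17 + 114)*(-182) - 85 = 131*(-182) - 85 = -23842 - 85 = -23927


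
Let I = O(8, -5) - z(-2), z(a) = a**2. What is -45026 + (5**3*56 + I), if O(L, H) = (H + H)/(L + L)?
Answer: -304245/8 ≈ -38031.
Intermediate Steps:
O(L, H) = H/L (O(L, H) = (2*H)/((2*L)) = (2*H)*(1/(2*L)) = H/L)
I = -37/8 (I = -5/8 - 1*(-2)**2 = -5*1/8 - 1*4 = -5/8 - 4 = -37/8 ≈ -4.6250)
-45026 + (5**3*56 + I) = -45026 + (5**3*56 - 37/8) = -45026 + (125*56 - 37/8) = -45026 + (7000 - 37/8) = -45026 + 55963/8 = -304245/8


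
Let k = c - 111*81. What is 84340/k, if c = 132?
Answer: -84340/8859 ≈ -9.5203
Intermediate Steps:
k = -8859 (k = 132 - 111*81 = 132 - 8991 = -8859)
84340/k = 84340/(-8859) = 84340*(-1/8859) = -84340/8859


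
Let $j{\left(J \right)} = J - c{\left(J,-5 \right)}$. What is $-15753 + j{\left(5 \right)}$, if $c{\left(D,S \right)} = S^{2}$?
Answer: $-15773$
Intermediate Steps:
$j{\left(J \right)} = -25 + J$ ($j{\left(J \right)} = J - \left(-5\right)^{2} = J - 25 = -25 + J$)
$-15753 + j{\left(5 \right)} = -15753 + \left(-25 + 5\right) = -15753 - 20 = -15773$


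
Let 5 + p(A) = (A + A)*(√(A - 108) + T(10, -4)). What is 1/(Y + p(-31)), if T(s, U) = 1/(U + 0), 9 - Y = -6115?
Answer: 24538/152665625 + 248*I*√139/152665625 ≈ 0.00016073 + 1.9152e-5*I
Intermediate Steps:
Y = 6124 (Y = 9 - 1*(-6115) = 9 + 6115 = 6124)
T(s, U) = 1/U
p(A) = -5 + 2*A*(-¼ + √(-108 + A)) (p(A) = -5 + (A + A)*(√(A - 108) + 1/(-4)) = -5 + (2*A)*(√(-108 + A) - ¼) = -5 + (2*A)*(-¼ + √(-108 + A)) = -5 + 2*A*(-¼ + √(-108 + A)))
1/(Y + p(-31)) = 1/(6124 + (-5 - ½*(-31) + 2*(-31)*√(-108 - 31))) = 1/(6124 + (-5 + 31/2 + 2*(-31)*√(-139))) = 1/(6124 + (-5 + 31/2 + 2*(-31)*(I*√139))) = 1/(6124 + (-5 + 31/2 - 62*I*√139)) = 1/(6124 + (21/2 - 62*I*√139)) = 1/(12269/2 - 62*I*√139)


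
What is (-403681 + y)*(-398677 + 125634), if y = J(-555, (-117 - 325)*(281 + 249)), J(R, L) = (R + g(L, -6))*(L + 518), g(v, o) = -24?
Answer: -36842493917291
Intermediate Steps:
J(R, L) = (-24 + R)*(518 + L) (J(R, L) = (R - 24)*(L + 518) = (-24 + R)*(518 + L))
y = 135336618 (y = -12432 - 24*(-117 - 325)*(281 + 249) + 518*(-555) + ((-117 - 325)*(281 + 249))*(-555) = -12432 - (-10608)*530 - 287490 - 442*530*(-555) = -12432 - 24*(-234260) - 287490 - 234260*(-555) = -12432 + 5622240 - 287490 + 130014300 = 135336618)
(-403681 + y)*(-398677 + 125634) = (-403681 + 135336618)*(-398677 + 125634) = 134932937*(-273043) = -36842493917291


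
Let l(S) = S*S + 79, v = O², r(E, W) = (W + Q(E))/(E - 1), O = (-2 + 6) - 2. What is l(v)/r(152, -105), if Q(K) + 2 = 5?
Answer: -14345/102 ≈ -140.64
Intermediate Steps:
O = 2 (O = 4 - 2 = 2)
Q(K) = 3 (Q(K) = -2 + 5 = 3)
r(E, W) = (3 + W)/(-1 + E) (r(E, W) = (W + 3)/(E - 1) = (3 + W)/(-1 + E))
v = 4 (v = 2² = 4)
l(S) = 79 + S² (l(S) = S² + 79 = 79 + S²)
l(v)/r(152, -105) = (79 + 4²)/(((3 - 105)/(-1 + 152))) = (79 + 16)/((-102/151)) = 95/(((1/151)*(-102))) = 95/(-102/151) = 95*(-151/102) = -14345/102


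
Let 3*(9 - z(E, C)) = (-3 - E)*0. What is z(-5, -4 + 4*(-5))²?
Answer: 81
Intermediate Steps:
z(E, C) = 9 (z(E, C) = 9 - (-3 - E)*0/3 = 9 - ⅓*0 = 9 + 0 = 9)
z(-5, -4 + 4*(-5))² = 9² = 81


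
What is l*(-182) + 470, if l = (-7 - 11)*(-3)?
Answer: -9358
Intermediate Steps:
l = 54 (l = -18*(-3) = 54)
l*(-182) + 470 = 54*(-182) + 470 = -9828 + 470 = -9358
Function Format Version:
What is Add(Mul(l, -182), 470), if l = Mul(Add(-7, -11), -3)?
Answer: -9358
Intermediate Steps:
l = 54 (l = Mul(-18, -3) = 54)
Add(Mul(l, -182), 470) = Add(Mul(54, -182), 470) = Add(-9828, 470) = -9358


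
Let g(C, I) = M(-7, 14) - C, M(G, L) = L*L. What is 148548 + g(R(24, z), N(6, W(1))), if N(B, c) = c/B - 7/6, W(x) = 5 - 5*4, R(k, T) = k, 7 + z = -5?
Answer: 148720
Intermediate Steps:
z = -12 (z = -7 - 5 = -12)
W(x) = -15 (W(x) = 5 - 20 = -15)
M(G, L) = L²
N(B, c) = -7/6 + c/B (N(B, c) = c/B - 7*⅙ = c/B - 7/6 = -7/6 + c/B)
g(C, I) = 196 - C (g(C, I) = 14² - C = 196 - C)
148548 + g(R(24, z), N(6, W(1))) = 148548 + (196 - 1*24) = 148548 + (196 - 24) = 148548 + 172 = 148720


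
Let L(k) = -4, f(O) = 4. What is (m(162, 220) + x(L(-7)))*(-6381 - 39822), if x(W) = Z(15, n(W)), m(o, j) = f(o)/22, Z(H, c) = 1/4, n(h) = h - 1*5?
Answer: -877857/44 ≈ -19951.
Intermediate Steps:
n(h) = -5 + h (n(h) = h - 5 = -5 + h)
Z(H, c) = ¼
m(o, j) = 2/11 (m(o, j) = 4/22 = (1/22)*4 = 2/11)
x(W) = ¼
(m(162, 220) + x(L(-7)))*(-6381 - 39822) = (2/11 + ¼)*(-6381 - 39822) = (19/44)*(-46203) = -877857/44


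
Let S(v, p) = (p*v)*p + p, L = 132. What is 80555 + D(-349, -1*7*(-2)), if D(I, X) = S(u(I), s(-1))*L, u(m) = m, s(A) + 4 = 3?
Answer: 34355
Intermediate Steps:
s(A) = -1 (s(A) = -4 + 3 = -1)
S(v, p) = p + v*p² (S(v, p) = v*p² + p = p + v*p²)
D(I, X) = -132 + 132*I (D(I, X) = -(1 - I)*132 = (-1 + I)*132 = -132 + 132*I)
80555 + D(-349, -1*7*(-2)) = 80555 + (-132 + 132*(-349)) = 80555 + (-132 - 46068) = 80555 - 46200 = 34355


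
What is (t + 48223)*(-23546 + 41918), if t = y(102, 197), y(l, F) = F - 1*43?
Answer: 888782244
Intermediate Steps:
y(l, F) = -43 + F (y(l, F) = F - 43 = -43 + F)
t = 154 (t = -43 + 197 = 154)
(t + 48223)*(-23546 + 41918) = (154 + 48223)*(-23546 + 41918) = 48377*18372 = 888782244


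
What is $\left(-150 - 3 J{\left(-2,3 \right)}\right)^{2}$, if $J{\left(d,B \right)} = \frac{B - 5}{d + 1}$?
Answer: $24336$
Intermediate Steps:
$J{\left(d,B \right)} = \frac{-5 + B}{1 + d}$
$\left(-150 - 3 J{\left(-2,3 \right)}\right)^{2} = \left(-150 - 3 \frac{-5 + 3}{1 - 2}\right)^{2} = \left(-150 - 3 \frac{1}{-1} \left(-2\right)\right)^{2} = \left(-150 - 3 \left(\left(-1\right) \left(-2\right)\right)\right)^{2} = \left(-150 - 6\right)^{2} = \left(-156\right)^{2} = 24336$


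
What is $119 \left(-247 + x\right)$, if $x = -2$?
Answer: $-29631$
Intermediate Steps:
$119 \left(-247 + x\right) = 119 \left(-247 - 2\right) = 119 \left(-249\right) = -29631$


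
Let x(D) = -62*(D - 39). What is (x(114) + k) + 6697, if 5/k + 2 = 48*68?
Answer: 6677319/3262 ≈ 2047.0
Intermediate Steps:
x(D) = 2418 - 62*D (x(D) = -62*(-39 + D) = 2418 - 62*D)
k = 5/3262 (k = 5/(-2 + 48*68) = 5/(-2 + 3264) = 5/3262 ≈ 0.0015328)
(x(114) + k) + 6697 = ((2418 - 62*114) + 5/3262) + 6697 = ((2418 - 7068) + 5/3262) + 6697 = (-4650 + 5/3262) + 6697 = -15168295/3262 + 6697 = 6677319/3262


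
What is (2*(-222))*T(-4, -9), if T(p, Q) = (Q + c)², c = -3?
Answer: -63936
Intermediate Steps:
T(p, Q) = (-3 + Q)² (T(p, Q) = (Q - 3)² = (-3 + Q)²)
(2*(-222))*T(-4, -9) = (2*(-222))*(-3 - 9)² = -444*(-12)² = -444*144 = -63936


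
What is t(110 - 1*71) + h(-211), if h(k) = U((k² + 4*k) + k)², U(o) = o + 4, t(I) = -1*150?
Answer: 1889640750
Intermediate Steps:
t(I) = -150
U(o) = 4 + o
h(k) = (4 + k² + 5*k)² (h(k) = (4 + ((k² + 4*k) + k))² = (4 + (k² + 5*k))² = (4 + k² + 5*k)²)
t(110 - 1*71) + h(-211) = -150 + (4 - 211*(5 - 211))² = -150 + (4 - 211*(-206))² = -150 + (4 + 43466)² = -150 + 43470² = -150 + 1889640900 = 1889640750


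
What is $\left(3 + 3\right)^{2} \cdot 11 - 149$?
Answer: $247$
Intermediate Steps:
$\left(3 + 3\right)^{2} \cdot 11 - 149 = 6^{2} \cdot 11 - 149 = 36 \cdot 11 - 149 = 396 - 149 = 247$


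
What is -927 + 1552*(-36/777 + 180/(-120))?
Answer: -861669/259 ≈ -3326.9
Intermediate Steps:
-927 + 1552*(-36/777 + 180/(-120)) = -927 + 1552*(-36*1/777 + 180*(-1/120)) = -927 + 1552*(-12/259 - 3/2) = -927 + 1552*(-801/518) = -927 - 621576/259 = -861669/259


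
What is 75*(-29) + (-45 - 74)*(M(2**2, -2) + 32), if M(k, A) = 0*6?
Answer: -5983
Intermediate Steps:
M(k, A) = 0
75*(-29) + (-45 - 74)*(M(2**2, -2) + 32) = 75*(-29) + (-45 - 74)*(0 + 32) = -2175 - 119*32 = -2175 - 3808 = -5983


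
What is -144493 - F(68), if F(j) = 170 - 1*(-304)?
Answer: -144967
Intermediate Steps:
F(j) = 474 (F(j) = 170 + 304 = 474)
-144493 - F(68) = -144493 - 1*474 = -144493 - 474 = -144967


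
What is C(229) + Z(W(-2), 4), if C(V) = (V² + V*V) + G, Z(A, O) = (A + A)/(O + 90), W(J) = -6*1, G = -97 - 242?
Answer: 4913515/47 ≈ 1.0454e+5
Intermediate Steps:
G = -339
W(J) = -6
Z(A, O) = 2*A/(90 + O) (Z(A, O) = (2*A)/(90 + O) = 2*A/(90 + O))
C(V) = -339 + 2*V² (C(V) = (V² + V*V) - 339 = (V² + V²) - 339 = 2*V² - 339 = -339 + 2*V²)
C(229) + Z(W(-2), 4) = (-339 + 2*229²) + 2*(-6)/(90 + 4) = (-339 + 2*52441) + 2*(-6)/94 = (-339 + 104882) + 2*(-6)*(1/94) = 104543 - 6/47 = 4913515/47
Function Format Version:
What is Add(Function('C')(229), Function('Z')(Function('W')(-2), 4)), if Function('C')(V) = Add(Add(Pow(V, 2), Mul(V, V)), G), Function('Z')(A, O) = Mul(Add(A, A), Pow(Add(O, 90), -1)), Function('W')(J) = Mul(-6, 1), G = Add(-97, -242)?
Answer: Rational(4913515, 47) ≈ 1.0454e+5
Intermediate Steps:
G = -339
Function('W')(J) = -6
Function('Z')(A, O) = Mul(2, A, Pow(Add(90, O), -1)) (Function('Z')(A, O) = Mul(Mul(2, A), Pow(Add(90, O), -1)) = Mul(2, A, Pow(Add(90, O), -1)))
Function('C')(V) = Add(-339, Mul(2, Pow(V, 2))) (Function('C')(V) = Add(Add(Pow(V, 2), Mul(V, V)), -339) = Add(Add(Pow(V, 2), Pow(V, 2)), -339) = Add(Mul(2, Pow(V, 2)), -339) = Add(-339, Mul(2, Pow(V, 2))))
Add(Function('C')(229), Function('Z')(Function('W')(-2), 4)) = Add(Add(-339, Mul(2, Pow(229, 2))), Mul(2, -6, Pow(Add(90, 4), -1))) = Add(Add(-339, Mul(2, 52441)), Mul(2, -6, Pow(94, -1))) = Add(Add(-339, 104882), Mul(2, -6, Rational(1, 94))) = Add(104543, Rational(-6, 47)) = Rational(4913515, 47)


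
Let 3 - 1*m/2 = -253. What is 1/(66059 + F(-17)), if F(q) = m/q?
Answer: 17/1122491 ≈ 1.5145e-5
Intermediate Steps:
m = 512 (m = 6 - 2*(-253) = 6 + 506 = 512)
F(q) = 512/q
1/(66059 + F(-17)) = 1/(66059 + 512/(-17)) = 1/(66059 + 512*(-1/17)) = 1/(66059 - 512/17) = 1/(1122491/17) = 17/1122491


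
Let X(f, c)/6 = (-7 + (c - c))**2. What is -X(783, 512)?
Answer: -294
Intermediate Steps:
X(f, c) = 294 (X(f, c) = 6*(-7 + (c - c))**2 = 6*(-7 + 0)**2 = 6*(-7)**2 = 6*49 = 294)
-X(783, 512) = -1*294 = -294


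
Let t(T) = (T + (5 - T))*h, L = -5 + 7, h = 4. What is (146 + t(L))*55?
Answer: 9130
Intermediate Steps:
L = 2
t(T) = 20 (t(T) = (T + (5 - T))*4 = 5*4 = 20)
(146 + t(L))*55 = (146 + 20)*55 = 166*55 = 9130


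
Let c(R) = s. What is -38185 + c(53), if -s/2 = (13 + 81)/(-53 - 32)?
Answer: -3245537/85 ≈ -38183.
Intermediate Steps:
s = 188/85 (s = -2*(13 + 81)/(-53 - 32) = -188/(-85) = -188*(-1)/85 = -2*(-94/85) = 188/85 ≈ 2.2118)
c(R) = 188/85
-38185 + c(53) = -38185 + 188/85 = -3245537/85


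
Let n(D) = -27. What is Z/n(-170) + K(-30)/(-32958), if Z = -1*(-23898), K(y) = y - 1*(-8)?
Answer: -14585735/16479 ≈ -885.11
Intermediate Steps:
K(y) = 8 + y (K(y) = y + 8 = 8 + y)
Z = 23898
Z/n(-170) + K(-30)/(-32958) = 23898/(-27) + (8 - 30)/(-32958) = 23898*(-1/27) - 22*(-1/32958) = -7966/9 + 11/16479 = -14585735/16479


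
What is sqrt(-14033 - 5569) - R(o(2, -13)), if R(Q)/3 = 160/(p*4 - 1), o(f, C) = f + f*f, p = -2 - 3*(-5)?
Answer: -160/17 + 99*I*sqrt(2) ≈ -9.4118 + 140.01*I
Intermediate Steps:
p = 13 (p = -2 + 15 = 13)
o(f, C) = f + f**2
R(Q) = 160/17 (R(Q) = 3*(160/(13*4 - 1)) = 3*(160/(52 - 1)) = 3*(160/51) = 160/17)
sqrt(-14033 - 5569) - R(o(2, -13)) = sqrt(-14033 - 5569) - 1*160/17 = sqrt(-19602) - 160/17 = 99*I*sqrt(2) - 160/17 = -160/17 + 99*I*sqrt(2)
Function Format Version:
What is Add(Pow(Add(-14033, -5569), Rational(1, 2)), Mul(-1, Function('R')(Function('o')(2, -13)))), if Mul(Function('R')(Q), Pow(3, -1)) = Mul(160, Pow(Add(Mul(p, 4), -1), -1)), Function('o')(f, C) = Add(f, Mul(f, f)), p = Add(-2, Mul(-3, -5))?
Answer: Add(Rational(-160, 17), Mul(99, I, Pow(2, Rational(1, 2)))) ≈ Add(-9.4118, Mul(140.01, I))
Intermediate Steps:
p = 13 (p = Add(-2, 15) = 13)
Function('o')(f, C) = Add(f, Pow(f, 2))
Function('R')(Q) = Rational(160, 17) (Function('R')(Q) = Mul(3, Mul(160, Pow(Add(Mul(13, 4), -1), -1))) = Mul(3, Mul(160, Pow(Add(52, -1), -1))) = Mul(3, Mul(160, Pow(51, -1))) = Mul(3, Mul(160, Rational(1, 51))) = Mul(3, Rational(160, 51)) = Rational(160, 17))
Add(Pow(Add(-14033, -5569), Rational(1, 2)), Mul(-1, Function('R')(Function('o')(2, -13)))) = Add(Pow(Add(-14033, -5569), Rational(1, 2)), Mul(-1, Rational(160, 17))) = Add(Pow(-19602, Rational(1, 2)), Rational(-160, 17)) = Add(Mul(99, I, Pow(2, Rational(1, 2))), Rational(-160, 17)) = Add(Rational(-160, 17), Mul(99, I, Pow(2, Rational(1, 2))))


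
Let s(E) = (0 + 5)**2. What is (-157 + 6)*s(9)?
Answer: -3775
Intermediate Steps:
s(E) = 25 (s(E) = 5**2 = 25)
(-157 + 6)*s(9) = (-157 + 6)*25 = -151*25 = -3775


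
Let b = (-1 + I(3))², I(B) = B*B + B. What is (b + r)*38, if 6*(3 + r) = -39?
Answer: 4237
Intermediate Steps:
r = -19/2 (r = -3 + (⅙)*(-39) = -3 - 13/2 = -19/2 ≈ -9.5000)
I(B) = B + B² (I(B) = B² + B = B + B²)
b = 121 (b = (-1 + 3*(1 + 3))² = (-1 + 3*4)² = (-1 + 12)² = 11² = 121)
(b + r)*38 = (121 - 19/2)*38 = (223/2)*38 = 4237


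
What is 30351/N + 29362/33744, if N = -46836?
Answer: 4875479/21950472 ≈ 0.22211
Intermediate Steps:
30351/N + 29362/33744 = 30351/(-46836) + 29362/33744 = 30351*(-1/46836) + 29362*(1/33744) = -10117/15612 + 14681/16872 = 4875479/21950472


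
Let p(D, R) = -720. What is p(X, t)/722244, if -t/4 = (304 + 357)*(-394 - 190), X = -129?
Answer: -60/60187 ≈ -0.00099689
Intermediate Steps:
t = 1544096 (t = -4*(304 + 357)*(-394 - 190) = -2644*(-584) = -4*(-386024) = 1544096)
p(X, t)/722244 = -720/722244 = -720*1/722244 = -60/60187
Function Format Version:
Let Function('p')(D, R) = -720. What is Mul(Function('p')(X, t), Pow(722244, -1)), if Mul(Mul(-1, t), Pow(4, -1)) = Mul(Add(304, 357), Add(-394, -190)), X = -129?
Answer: Rational(-60, 60187) ≈ -0.00099689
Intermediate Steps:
t = 1544096 (t = Mul(-4, Mul(Add(304, 357), Add(-394, -190))) = Mul(-4, Mul(661, -584)) = Mul(-4, -386024) = 1544096)
Mul(Function('p')(X, t), Pow(722244, -1)) = Mul(-720, Pow(722244, -1)) = Mul(-720, Rational(1, 722244)) = Rational(-60, 60187)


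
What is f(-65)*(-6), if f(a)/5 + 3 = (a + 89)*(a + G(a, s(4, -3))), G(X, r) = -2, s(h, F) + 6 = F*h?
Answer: 48330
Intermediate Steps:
s(h, F) = -6 + F*h
f(a) = -15 + 5*(-2 + a)*(89 + a) (f(a) = -15 + 5*((a + 89)*(a - 2)) = -15 + 5*((89 + a)*(-2 + a)) = -15 + 5*((-2 + a)*(89 + a)) = -15 + 5*(-2 + a)*(89 + a))
f(-65)*(-6) = (-905 + 5*(-65)**2 + 435*(-65))*(-6) = (-905 + 5*4225 - 28275)*(-6) = (-905 + 21125 - 28275)*(-6) = -8055*(-6) = 48330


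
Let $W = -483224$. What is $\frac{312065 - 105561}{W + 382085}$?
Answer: $- \frac{206504}{101139} \approx -2.0418$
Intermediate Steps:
$\frac{312065 - 105561}{W + 382085} = \frac{312065 - 105561}{-483224 + 382085} = \frac{206504}{-101139} = 206504 \left(- \frac{1}{101139}\right) = - \frac{206504}{101139}$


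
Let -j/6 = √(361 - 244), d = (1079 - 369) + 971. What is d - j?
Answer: 1681 + 18*√13 ≈ 1745.9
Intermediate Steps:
d = 1681 (d = 710 + 971 = 1681)
j = -18*√13 (j = -6*√(361 - 244) = -18*√13 ≈ -64.900)
d - j = 1681 - (-18)*√13 = 1681 + 18*√13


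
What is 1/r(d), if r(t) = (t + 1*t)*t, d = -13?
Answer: 1/338 ≈ 0.0029586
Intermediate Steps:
r(t) = 2*t² (r(t) = (t + t)*t = (2*t)*t = 2*t²)
1/r(d) = 1/(2*(-13)²) = 1/(2*169) = 1/338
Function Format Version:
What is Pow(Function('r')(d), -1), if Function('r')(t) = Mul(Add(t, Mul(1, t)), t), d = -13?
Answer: Rational(1, 338) ≈ 0.0029586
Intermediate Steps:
Function('r')(t) = Mul(2, Pow(t, 2)) (Function('r')(t) = Mul(Add(t, t), t) = Mul(Mul(2, t), t) = Mul(2, Pow(t, 2)))
Pow(Function('r')(d), -1) = Pow(Mul(2, Pow(-13, 2)), -1) = Pow(Mul(2, 169), -1) = Pow(338, -1) = Rational(1, 338)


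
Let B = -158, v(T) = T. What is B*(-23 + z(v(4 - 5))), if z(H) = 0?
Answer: 3634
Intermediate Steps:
B*(-23 + z(v(4 - 5))) = -158*(-23 + 0) = -158*(-23) = 3634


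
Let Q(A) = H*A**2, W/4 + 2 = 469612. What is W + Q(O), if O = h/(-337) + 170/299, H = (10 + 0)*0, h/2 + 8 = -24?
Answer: 1878440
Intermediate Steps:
W = 1878440 (W = -8 + 4*469612 = -8 + 1878448 = 1878440)
h = -64 (h = -16 + 2*(-24) = -16 - 48 = -64)
H = 0 (H = 10*0 = 0)
O = 76426/100763 (O = -64/(-337) + 170/299 = -64*(-1/337) + 170*(1/299) = 64/337 + 170/299 = 76426/100763 ≈ 0.75847)
Q(A) = 0 (Q(A) = 0*A**2 = 0)
W + Q(O) = 1878440 + 0 = 1878440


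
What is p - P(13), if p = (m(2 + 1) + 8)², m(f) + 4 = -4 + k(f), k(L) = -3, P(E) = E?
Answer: -4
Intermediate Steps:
m(f) = -11 (m(f) = -4 + (-4 - 3) = -4 - 7 = -11)
p = 9 (p = (-11 + 8)² = (-3)² = 9)
p - P(13) = 9 - 1*13 = 9 - 13 = -4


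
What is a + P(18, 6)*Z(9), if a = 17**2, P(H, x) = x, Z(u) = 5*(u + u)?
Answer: 829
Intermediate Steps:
Z(u) = 10*u (Z(u) = 5*(2*u) = 10*u)
a = 289
a + P(18, 6)*Z(9) = 289 + 6*(10*9) = 289 + 6*90 = 289 + 540 = 829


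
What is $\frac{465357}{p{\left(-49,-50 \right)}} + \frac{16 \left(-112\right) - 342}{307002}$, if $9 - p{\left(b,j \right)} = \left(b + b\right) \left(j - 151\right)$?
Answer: $- \frac{23817924340}{1007427063} \approx -23.642$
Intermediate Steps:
$p{\left(b,j \right)} = 9 - 2 b \left(-151 + j\right)$ ($p{\left(b,j \right)} = 9 - \left(b + b\right) \left(j - 151\right) = 9 - 2 b \left(-151 + j\right)$)
$\frac{465357}{p{\left(-49,-50 \right)}} + \frac{16 \left(-112\right) - 342}{307002} = \frac{465357}{9 + 302 \left(-49\right) - \left(-98\right) \left(-50\right)} + \frac{16 \left(-112\right) - 342}{307002} = \frac{465357}{9 - 14798 - 4900} + \left(-1792 - 342\right) \frac{1}{307002} = \frac{465357}{-19689} - \frac{1067}{153501} = 465357 \left(- \frac{1}{19689}\right) - \frac{1067}{153501} = - \frac{155119}{6563} - \frac{1067}{153501} = - \frac{23817924340}{1007427063}$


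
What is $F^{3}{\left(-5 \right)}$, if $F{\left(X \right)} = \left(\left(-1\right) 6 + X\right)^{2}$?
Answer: $1771561$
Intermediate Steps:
$F{\left(X \right)} = \left(-6 + X\right)^{2}$
$F^{3}{\left(-5 \right)} = \left(\left(-6 - 5\right)^{2}\right)^{3} = \left(\left(-11\right)^{2}\right)^{3} = 121^{3} = 1771561$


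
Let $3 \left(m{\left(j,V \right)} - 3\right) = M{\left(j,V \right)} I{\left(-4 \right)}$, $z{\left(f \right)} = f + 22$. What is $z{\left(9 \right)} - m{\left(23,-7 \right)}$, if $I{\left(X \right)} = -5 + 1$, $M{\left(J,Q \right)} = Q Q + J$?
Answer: $124$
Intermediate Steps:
$M{\left(J,Q \right)} = J + Q^{2}$ ($M{\left(J,Q \right)} = Q^{2} + J = J + Q^{2}$)
$I{\left(X \right)} = -4$
$z{\left(f \right)} = 22 + f$
$m{\left(j,V \right)} = 3 - \frac{4 j}{3} - \frac{4 V^{2}}{3}$ ($m{\left(j,V \right)} = 3 + \frac{\left(j + V^{2}\right) \left(-4\right)}{3} = 3 + \frac{- 4 j - 4 V^{2}}{3} = 3 - \left(\frac{4 j}{3} + \frac{4 V^{2}}{3}\right) = 3 - \frac{4 j}{3} - \frac{4 V^{2}}{3}$)
$z{\left(9 \right)} - m{\left(23,-7 \right)} = \left(22 + 9\right) - \left(3 - \frac{92}{3} - \frac{4 \left(-7\right)^{2}}{3}\right) = 31 - \left(3 - \frac{92}{3} - \frac{196}{3}\right) = 31 - -93 = 31 + 93 = 124$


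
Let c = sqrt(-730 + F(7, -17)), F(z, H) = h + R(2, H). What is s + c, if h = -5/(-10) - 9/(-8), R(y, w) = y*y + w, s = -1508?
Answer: -1508 + 3*I*sqrt(1318)/4 ≈ -1508.0 + 27.228*I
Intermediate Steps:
R(y, w) = w + y**2 (R(y, w) = y**2 + w = w + y**2)
h = 13/8 (h = -5*(-1/10) - 9*(-1/8) = 1/2 + 9/8 = 13/8 ≈ 1.6250)
F(z, H) = 45/8 + H (F(z, H) = 13/8 + (H + 2**2) = 13/8 + (H + 4) = 13/8 + (4 + H) = 45/8 + H)
c = 3*I*sqrt(1318)/4 (c = sqrt(-730 + (45/8 - 17)) = sqrt(-730 - 91/8) = sqrt(-5931/8) = 3*I*sqrt(1318)/4 ≈ 27.228*I)
s + c = -1508 + 3*I*sqrt(1318)/4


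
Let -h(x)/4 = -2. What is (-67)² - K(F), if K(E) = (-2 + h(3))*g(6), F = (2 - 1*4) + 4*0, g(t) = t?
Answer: 4453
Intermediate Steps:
h(x) = 8 (h(x) = -4*(-2) = 8)
F = -2 (F = (2 - 4) + 0 = -2 + 0 = -2)
K(E) = 36 (K(E) = (-2 + 8)*6 = 6*6 = 36)
(-67)² - K(F) = (-67)² - 1*36 = 4489 - 36 = 4453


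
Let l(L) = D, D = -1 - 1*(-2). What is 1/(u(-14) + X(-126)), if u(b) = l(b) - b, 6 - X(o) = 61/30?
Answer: 30/569 ≈ 0.052724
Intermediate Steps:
X(o) = 119/30 (X(o) = 6 - 61/30 = 119/30)
D = 1 (D = -1 + 2 = 1)
l(L) = 1
u(b) = 1 - b
1/(u(-14) + X(-126)) = 1/((1 - 1*(-14)) + 119/30) = 1/((1 + 14) + 119/30) = 1/(15 + 119/30) = 1/(569/30) = 30/569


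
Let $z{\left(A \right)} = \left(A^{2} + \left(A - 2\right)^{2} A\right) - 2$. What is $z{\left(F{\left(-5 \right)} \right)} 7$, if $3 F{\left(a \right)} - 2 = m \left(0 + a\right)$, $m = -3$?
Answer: $\frac{20090}{27} \approx 744.07$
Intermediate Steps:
$F{\left(a \right)} = \frac{2}{3} - a$ ($F{\left(a \right)} = \frac{2}{3} + \frac{\left(-3\right) \left(0 + a\right)}{3} = \frac{2}{3} + \frac{\left(-3\right) a}{3} = \frac{2}{3} - a$)
$z{\left(A \right)} = -2 + A^{2} + A \left(-2 + A\right)^{2}$ ($z{\left(A \right)} = \left(A^{2} + \left(-2 + A\right)^{2} A\right) - 2 = \left(A^{2} + A \left(-2 + A\right)^{2}\right) - 2 = -2 + A^{2} + A \left(-2 + A\right)^{2}$)
$z{\left(F{\left(-5 \right)} \right)} 7 = \left(-2 + \left(\frac{2}{3} - -5\right)^{2} + \left(\frac{2}{3} - -5\right) \left(-2 + \left(\frac{2}{3} - -5\right)\right)^{2}\right) 7 = \left(-2 + \left(\frac{2}{3} + 5\right)^{2} + \left(\frac{2}{3} + 5\right) \left(-2 + \left(\frac{2}{3} + 5\right)\right)^{2}\right) 7 = \left(-2 + \left(\frac{17}{3}\right)^{2} + \frac{17 \left(-2 + \frac{17}{3}\right)^{2}}{3}\right) 7 = \left(-2 + \frac{289}{9} + \frac{17 \left(\frac{11}{3}\right)^{2}}{3}\right) 7 = \left(-2 + \frac{289}{9} + \frac{17}{3} \cdot \frac{121}{9}\right) 7 = \left(-2 + \frac{289}{9} + \frac{2057}{27}\right) 7 = \frac{2870}{27} \cdot 7 = \frac{20090}{27}$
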